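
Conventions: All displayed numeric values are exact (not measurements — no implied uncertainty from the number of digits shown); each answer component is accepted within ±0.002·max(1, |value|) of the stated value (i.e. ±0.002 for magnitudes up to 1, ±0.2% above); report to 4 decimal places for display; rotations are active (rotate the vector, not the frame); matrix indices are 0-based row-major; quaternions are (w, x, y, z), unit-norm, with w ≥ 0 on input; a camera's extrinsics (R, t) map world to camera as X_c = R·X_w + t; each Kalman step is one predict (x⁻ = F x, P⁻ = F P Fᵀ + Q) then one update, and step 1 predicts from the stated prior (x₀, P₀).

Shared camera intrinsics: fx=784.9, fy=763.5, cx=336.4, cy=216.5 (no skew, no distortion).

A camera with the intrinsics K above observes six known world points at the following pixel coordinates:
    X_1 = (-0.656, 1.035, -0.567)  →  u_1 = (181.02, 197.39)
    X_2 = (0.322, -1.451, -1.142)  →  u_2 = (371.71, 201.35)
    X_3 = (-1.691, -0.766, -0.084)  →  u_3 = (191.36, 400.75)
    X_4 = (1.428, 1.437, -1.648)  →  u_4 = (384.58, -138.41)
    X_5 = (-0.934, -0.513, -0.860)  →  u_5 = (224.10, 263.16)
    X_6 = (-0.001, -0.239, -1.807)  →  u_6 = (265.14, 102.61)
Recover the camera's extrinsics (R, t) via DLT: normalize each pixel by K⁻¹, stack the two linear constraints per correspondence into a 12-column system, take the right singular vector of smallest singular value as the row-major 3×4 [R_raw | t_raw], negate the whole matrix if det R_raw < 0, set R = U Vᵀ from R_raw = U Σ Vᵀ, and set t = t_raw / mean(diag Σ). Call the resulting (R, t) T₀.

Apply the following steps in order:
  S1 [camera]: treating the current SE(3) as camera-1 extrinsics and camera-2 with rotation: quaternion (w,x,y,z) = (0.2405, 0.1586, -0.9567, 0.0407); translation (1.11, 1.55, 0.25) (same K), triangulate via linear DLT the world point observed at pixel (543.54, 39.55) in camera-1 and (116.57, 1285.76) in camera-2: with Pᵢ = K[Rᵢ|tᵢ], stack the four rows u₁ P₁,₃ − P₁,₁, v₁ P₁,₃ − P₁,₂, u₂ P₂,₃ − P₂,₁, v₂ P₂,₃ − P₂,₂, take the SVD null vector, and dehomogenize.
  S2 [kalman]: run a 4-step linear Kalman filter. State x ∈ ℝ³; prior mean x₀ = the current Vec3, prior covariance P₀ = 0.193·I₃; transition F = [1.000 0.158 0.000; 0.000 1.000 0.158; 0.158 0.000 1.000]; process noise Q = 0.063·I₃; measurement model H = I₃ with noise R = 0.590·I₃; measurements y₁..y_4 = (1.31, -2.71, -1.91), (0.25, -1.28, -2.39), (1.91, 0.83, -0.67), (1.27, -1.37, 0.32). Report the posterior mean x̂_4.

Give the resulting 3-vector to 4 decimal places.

source (pnp_recover): camera pose = R=[0.8571 -0.2610 0.4441; -0.5138 -0.3712 0.7734; -0.0370 -0.8911 -0.4523], t=(0.1700, 0.3701, 5.2601)
after S1 (triangulate): (1.6683, 0.8174, -0.3670)
after S2 (kf_track): (1.2257, -0.7327, -0.3458)

result = (1.2257, -0.7327, -0.3458)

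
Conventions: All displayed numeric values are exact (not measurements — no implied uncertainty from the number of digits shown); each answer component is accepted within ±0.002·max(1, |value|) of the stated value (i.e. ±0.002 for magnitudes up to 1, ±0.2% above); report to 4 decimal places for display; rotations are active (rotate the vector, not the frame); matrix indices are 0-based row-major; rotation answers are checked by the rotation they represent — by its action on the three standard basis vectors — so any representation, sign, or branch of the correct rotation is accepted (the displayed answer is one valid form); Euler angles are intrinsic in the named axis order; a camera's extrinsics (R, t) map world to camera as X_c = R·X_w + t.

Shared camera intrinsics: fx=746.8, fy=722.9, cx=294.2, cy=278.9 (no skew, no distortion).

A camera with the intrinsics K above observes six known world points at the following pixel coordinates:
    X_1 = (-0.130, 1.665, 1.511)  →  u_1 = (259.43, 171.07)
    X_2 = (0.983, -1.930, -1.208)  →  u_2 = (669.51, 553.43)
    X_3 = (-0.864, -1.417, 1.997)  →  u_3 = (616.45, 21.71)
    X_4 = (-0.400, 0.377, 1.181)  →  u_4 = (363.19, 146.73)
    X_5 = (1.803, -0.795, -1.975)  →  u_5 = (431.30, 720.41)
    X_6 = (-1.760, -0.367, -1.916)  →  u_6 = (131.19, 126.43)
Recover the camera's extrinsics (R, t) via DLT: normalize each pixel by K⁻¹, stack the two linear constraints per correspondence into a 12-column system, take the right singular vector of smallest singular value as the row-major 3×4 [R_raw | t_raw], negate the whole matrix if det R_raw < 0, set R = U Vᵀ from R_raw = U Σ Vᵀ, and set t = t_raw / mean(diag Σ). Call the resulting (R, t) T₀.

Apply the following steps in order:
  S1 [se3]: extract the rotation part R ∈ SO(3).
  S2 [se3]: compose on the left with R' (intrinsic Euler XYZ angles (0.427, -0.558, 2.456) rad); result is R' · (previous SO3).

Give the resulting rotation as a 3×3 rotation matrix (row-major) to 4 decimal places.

rotation (matrix) = ((-0.8789, 0.2812, -0.3853), (-0.4302, -0.8161, 0.3858), (-0.2060, 0.5048, 0.8383))

source (pnp_recover): camera pose = R=[0.2790 -0.8494 0.4479; 0.8443 -0.0052 -0.5358; 0.4575 0.5276 0.7158], t=(0.4500, -0.1100, 5.0605)
after S1 (rot_of_se3): [0.2790 -0.8494 0.4479; 0.8443 -0.0052 -0.5358; 0.4575 0.5276 0.7158]
after S2 (compose_so3): [-0.8789 0.2812 -0.3853; -0.4302 -0.8161 0.3858; -0.2060 0.5048 0.8383]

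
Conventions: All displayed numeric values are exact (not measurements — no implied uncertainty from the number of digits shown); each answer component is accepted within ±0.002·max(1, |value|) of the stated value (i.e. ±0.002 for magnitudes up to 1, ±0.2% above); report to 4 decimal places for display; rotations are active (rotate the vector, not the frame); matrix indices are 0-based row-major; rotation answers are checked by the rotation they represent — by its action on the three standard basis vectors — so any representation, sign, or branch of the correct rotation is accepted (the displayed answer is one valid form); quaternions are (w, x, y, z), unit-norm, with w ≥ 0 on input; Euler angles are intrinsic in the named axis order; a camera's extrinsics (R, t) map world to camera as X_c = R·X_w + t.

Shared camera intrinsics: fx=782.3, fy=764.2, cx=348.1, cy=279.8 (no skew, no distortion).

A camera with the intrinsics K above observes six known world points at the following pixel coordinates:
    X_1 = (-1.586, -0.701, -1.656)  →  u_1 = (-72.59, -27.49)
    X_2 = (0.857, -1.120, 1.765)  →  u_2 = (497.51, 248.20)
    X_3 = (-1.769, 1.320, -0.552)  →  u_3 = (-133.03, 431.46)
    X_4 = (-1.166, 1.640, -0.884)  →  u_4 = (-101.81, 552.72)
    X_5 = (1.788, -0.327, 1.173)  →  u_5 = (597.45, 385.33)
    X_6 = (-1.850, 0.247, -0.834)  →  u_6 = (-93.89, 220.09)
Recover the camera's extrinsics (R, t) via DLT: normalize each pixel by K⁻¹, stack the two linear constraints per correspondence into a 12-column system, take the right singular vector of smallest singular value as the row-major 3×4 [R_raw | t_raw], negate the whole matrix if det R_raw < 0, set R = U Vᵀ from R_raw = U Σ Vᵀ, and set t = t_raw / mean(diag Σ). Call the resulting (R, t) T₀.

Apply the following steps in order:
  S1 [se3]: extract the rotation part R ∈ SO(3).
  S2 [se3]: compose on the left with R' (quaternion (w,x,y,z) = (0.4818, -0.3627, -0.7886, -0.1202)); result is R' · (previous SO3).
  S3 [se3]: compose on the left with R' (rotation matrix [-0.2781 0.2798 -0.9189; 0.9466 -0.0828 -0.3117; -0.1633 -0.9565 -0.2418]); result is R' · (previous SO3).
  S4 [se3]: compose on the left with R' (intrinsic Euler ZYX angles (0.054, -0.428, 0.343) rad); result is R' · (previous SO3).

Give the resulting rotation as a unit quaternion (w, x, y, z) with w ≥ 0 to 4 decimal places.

source (pnp_recover): camera pose = R=[0.9271 -0.3618 0.0981; 0.3467 0.9271 0.1426; -0.1425 -0.0982 0.9849], t=(-0.2200, 0.2400, 4.3101)
after S1 (rot_of_se3): [0.9271 -0.3618 0.0981; 0.3467 0.9271 0.1426; -0.1425 -0.0982 0.9849]
after S2 (compose_so3): [0.0816 0.8024 -0.5912; 0.5916 0.4384 0.6766; 0.8021 -0.4049 -0.4389]
after S3 (compose_so3): [-0.5942 0.2716 0.7570; -0.2218 0.8494 -0.4788; -0.7731 -0.4524 -0.4445]
after S4 (compose_so3): [-0.2099 0.2536 0.9443; 0.0399 0.9672 -0.2509; -0.9769 -0.0150 -0.2132]

rotation (quat) = (0.6213, 0.0949, 0.7730, -0.0860)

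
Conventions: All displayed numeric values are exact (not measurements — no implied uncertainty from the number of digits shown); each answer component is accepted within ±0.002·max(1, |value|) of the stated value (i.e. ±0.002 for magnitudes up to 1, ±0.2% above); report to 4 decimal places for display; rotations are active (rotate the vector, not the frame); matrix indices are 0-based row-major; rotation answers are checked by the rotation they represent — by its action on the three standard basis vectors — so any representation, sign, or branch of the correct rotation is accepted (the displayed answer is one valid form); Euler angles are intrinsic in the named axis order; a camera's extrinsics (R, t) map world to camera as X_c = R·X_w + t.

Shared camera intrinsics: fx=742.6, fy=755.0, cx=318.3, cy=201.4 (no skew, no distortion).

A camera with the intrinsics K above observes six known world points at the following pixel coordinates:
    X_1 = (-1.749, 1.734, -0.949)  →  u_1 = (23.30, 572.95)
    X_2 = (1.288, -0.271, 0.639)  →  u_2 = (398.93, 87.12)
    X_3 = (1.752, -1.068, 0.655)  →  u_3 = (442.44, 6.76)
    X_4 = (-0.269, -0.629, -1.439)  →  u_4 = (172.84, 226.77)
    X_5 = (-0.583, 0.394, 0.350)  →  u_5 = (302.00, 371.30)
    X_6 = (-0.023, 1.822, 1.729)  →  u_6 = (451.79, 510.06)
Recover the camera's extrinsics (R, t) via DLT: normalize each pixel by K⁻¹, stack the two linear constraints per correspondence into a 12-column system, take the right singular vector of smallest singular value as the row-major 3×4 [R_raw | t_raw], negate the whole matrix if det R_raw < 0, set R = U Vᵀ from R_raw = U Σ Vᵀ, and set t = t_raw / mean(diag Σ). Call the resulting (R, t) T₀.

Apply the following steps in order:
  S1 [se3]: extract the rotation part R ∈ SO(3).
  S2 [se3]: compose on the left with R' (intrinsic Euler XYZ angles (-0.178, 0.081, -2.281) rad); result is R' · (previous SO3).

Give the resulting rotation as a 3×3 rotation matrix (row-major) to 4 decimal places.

rotation (matrix) = ((-0.7739, 0.4187, -0.4751), (0.5123, -0.0271, -0.8584), (-0.3723, -0.9077, -0.1935))

source (pnp_recover): camera pose = R=[0.0561 -0.4211 0.9053; -0.9397 0.2841 0.1904; -0.3374 -0.8613 -0.3798], t=(-0.2300, 0.4200, 5.3699)
after S1 (rot_of_se3): [0.0561 -0.4211 0.9053; -0.9397 0.2841 0.1904; -0.3374 -0.8613 -0.3798]
after S2 (compose_so3): [-0.7739 0.4187 -0.4751; 0.5123 -0.0271 -0.8584; -0.3723 -0.9077 -0.1935]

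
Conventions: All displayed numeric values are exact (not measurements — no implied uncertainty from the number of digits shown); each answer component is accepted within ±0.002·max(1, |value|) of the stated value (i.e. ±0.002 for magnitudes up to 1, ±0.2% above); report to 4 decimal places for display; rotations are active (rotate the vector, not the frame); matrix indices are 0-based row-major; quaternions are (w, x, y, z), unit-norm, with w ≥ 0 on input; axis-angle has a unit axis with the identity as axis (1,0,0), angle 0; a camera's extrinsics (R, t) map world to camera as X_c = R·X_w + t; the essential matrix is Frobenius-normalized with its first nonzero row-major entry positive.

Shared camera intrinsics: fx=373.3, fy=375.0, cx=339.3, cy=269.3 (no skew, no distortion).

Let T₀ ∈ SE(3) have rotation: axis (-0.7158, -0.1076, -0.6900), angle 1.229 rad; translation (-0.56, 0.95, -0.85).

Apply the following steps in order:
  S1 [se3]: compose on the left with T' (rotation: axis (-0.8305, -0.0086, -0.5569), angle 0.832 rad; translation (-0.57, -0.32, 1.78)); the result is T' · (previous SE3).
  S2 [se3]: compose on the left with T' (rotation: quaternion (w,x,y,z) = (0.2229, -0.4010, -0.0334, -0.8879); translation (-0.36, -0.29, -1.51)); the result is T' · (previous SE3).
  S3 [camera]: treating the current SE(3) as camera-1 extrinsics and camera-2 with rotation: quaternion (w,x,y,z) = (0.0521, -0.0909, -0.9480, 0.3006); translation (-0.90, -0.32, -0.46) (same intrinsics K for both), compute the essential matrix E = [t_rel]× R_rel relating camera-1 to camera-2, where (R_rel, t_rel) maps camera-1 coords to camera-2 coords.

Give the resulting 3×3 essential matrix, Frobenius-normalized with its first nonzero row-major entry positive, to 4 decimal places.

after S1 (compose_se3): R=[0.4215 0.6817 0.5979; -0.4154 -0.4409 0.7956; 0.8060 -0.5838 0.0974], t=(-0.8029, 0.0258, 0.4516)
after S2 (compose_se3): R=[0.1423 -0.9881 0.0579; 0.4096 0.0055 -0.9123; 0.9011 0.1536 0.4055], t=(0.4306, 0.0906, -1.7915)
after S3 (essential): [0.2739 -0.2384 -0.0182; -0.4266 -0.5535 -0.1042; -0.4912 0.3561 0.0224]

matrix = [0.2739 -0.2384 -0.0182; -0.4266 -0.5535 -0.1042; -0.4912 0.3561 0.0224]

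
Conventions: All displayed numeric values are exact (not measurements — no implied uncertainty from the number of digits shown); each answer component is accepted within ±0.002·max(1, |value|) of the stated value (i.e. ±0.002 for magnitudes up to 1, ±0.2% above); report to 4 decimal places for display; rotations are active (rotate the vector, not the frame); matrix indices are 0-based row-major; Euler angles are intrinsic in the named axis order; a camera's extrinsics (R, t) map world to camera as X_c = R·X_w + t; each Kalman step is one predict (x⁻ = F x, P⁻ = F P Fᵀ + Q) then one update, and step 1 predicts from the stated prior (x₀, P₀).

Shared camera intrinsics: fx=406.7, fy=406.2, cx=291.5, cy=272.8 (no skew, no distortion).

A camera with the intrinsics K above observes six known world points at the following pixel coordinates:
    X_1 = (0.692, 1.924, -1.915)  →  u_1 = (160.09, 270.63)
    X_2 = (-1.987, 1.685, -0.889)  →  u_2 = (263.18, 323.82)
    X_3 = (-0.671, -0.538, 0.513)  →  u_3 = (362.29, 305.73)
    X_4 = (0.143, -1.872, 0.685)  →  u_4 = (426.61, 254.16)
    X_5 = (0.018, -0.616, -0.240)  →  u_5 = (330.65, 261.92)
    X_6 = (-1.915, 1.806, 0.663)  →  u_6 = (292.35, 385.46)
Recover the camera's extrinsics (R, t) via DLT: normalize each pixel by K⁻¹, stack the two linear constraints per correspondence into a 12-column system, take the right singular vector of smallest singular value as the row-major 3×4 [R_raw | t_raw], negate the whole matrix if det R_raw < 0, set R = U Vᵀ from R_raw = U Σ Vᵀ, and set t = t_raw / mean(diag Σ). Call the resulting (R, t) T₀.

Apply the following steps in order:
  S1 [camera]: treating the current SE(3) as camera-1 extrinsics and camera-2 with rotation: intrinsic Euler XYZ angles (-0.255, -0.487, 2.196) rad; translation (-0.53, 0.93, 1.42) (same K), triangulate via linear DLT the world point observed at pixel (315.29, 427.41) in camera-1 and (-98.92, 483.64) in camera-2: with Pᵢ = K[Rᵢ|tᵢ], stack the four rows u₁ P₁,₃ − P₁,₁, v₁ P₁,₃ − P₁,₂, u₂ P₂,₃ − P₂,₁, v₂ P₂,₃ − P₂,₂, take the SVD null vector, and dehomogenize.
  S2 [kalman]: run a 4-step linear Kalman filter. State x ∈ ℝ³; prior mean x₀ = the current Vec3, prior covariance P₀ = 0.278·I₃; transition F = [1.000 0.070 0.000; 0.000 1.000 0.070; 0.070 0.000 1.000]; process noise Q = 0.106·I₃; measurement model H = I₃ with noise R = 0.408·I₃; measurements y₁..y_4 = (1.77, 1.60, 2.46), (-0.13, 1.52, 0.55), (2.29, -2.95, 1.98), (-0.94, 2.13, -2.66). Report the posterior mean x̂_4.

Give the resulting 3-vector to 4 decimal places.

source (pnp_recover): camera pose = R=[-0.3891 -0.7671 0.5100; -0.2191 0.6148 0.7576; -0.8948 0.1831 -0.4073], t=(0.3199, 0.3798, 6.9175)
after S1 (triangulate): (0.7176, 0.8577, 1.8610)
after S2 (kf_track): (0.3829, 0.6627, 0.0026)

result = (0.3829, 0.6627, 0.0026)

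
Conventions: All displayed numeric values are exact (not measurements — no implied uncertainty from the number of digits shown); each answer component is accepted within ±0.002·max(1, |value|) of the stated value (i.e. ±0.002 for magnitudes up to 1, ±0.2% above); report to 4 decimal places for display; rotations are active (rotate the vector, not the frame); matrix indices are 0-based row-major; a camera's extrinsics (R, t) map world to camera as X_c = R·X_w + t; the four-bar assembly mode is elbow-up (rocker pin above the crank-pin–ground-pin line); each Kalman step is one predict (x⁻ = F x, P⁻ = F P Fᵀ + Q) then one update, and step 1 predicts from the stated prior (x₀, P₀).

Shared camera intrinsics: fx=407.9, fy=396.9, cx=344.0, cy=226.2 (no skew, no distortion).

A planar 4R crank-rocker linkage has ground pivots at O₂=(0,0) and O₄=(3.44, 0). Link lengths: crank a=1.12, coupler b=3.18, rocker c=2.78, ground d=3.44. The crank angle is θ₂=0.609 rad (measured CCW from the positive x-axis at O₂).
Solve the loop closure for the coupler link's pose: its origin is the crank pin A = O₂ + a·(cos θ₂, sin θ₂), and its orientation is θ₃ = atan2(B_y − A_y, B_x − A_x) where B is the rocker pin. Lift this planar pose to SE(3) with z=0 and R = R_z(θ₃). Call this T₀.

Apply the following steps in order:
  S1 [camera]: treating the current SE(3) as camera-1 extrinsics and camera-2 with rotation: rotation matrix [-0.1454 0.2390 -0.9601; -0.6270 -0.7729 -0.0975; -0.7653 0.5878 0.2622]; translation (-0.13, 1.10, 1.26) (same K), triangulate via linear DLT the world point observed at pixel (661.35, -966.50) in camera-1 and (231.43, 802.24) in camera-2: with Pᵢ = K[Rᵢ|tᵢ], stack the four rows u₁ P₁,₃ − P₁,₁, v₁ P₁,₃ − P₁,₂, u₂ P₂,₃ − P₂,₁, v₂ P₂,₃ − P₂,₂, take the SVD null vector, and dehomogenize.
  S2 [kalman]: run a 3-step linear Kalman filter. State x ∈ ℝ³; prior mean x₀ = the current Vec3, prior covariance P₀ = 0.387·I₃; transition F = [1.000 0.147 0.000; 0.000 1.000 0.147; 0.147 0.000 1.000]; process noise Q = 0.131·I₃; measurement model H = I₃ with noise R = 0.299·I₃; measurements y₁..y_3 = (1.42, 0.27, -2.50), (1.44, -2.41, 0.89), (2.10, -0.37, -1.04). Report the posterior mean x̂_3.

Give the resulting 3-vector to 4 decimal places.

result = (1.3494, -0.8710, -0.4966)

source (fourbar_fk): coupler pose = R=[0.7413 -0.6712 0.0000; 0.6712 0.7413 0.0000; 0.0000 0.0000 1.0000], t=(0.9186, 0.6407, 0.0000)
after S1 (triangulate): (-1.7649, -1.1067, 0.4540)
after S2 (kf_track): (1.3494, -0.8710, -0.4966)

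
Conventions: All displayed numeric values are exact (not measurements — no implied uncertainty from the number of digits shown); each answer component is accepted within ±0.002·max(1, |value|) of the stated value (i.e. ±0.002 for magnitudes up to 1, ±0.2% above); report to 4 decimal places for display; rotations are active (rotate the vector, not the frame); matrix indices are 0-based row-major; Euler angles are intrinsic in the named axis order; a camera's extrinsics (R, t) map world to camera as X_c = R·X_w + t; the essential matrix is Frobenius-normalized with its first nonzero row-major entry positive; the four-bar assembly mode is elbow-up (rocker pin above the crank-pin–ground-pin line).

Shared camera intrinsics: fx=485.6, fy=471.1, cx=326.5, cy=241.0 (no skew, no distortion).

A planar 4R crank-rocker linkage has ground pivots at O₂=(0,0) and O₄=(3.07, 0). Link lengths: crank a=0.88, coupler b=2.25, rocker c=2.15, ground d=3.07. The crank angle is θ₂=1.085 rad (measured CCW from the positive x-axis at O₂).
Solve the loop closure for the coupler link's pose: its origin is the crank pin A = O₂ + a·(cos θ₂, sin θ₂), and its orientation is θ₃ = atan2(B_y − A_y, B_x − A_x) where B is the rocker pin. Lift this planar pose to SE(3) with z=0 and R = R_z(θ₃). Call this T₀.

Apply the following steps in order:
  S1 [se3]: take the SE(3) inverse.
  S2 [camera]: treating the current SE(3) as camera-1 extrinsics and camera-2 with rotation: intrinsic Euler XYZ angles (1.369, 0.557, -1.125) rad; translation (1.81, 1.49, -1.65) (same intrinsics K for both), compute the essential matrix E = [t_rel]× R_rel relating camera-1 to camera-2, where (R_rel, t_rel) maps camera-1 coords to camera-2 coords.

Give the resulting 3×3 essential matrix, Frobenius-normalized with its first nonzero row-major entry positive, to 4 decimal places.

matrix = [0.1087 -0.4430 0.2214; -0.0477 0.5365 0.2650; 0.1043 -0.0521 0.6074]

source (fourbar_fk): coupler pose = R=[0.8380 -0.5457 0.0000; 0.5457 0.8380 0.0000; 0.0000 0.0000 1.0000], t=(0.4109, 0.7782, 0.0000)
after S1 (invert_se3): R=[0.8380 0.5457 0.0000; -0.5457 0.8380 0.0000; 0.0000 0.0000 1.0000], t=(-0.7690, -0.4279, 0.0000)
after S2 (essential): [0.1087 -0.4430 0.2214; -0.0477 0.5365 0.2650; 0.1043 -0.0521 0.6074]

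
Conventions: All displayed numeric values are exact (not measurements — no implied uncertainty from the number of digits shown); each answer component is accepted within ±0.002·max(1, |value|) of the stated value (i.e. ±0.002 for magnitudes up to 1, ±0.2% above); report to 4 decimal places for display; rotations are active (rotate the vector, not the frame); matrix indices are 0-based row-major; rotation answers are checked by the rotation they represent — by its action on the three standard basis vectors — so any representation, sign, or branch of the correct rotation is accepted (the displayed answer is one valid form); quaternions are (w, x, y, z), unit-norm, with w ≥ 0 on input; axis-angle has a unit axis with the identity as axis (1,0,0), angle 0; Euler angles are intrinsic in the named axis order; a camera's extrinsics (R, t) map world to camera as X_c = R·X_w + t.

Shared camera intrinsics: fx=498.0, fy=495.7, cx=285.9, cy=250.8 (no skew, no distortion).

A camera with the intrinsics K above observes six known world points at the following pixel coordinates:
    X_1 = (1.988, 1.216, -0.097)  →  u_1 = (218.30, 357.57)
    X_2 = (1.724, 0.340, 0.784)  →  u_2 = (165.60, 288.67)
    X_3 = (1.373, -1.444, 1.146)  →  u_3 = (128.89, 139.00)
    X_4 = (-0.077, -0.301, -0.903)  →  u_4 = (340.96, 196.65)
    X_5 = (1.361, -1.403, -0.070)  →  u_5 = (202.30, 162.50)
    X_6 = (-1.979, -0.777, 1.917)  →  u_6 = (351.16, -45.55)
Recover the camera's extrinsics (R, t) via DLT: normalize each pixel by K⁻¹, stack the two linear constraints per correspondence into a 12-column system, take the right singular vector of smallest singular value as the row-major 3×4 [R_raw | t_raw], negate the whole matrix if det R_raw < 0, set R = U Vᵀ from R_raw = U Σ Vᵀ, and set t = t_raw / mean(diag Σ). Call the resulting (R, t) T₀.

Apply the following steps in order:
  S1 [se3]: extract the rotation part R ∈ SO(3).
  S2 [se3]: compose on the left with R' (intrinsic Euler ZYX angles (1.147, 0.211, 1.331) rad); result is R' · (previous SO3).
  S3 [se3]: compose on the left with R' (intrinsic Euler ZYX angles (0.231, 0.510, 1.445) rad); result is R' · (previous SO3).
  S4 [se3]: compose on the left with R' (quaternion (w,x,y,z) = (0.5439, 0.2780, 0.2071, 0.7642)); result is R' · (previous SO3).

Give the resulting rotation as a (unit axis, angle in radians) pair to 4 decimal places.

rotation (axis_angle) = ((0.5576, 0.7536, -0.3481), 1.7989)

source (pnp_recover): camera pose = R=[-0.7711 0.2824 -0.5707; 0.3834 0.9215 -0.0619; 0.5084 -0.2665 -0.8188], t=(0.2400, -0.4701, 5.8201)
after S1 (rot_of_se3): [-0.7711 0.2824 -0.5707; 0.3834 0.9215 -0.0619; 0.5084 -0.2665 -0.8188]
after S2 (compose_so3): [0.0996 -0.2503 -0.9630; -0.7588 0.6070 -0.2362; 0.6437 0.7542 -0.1294]
after S3 (compose_so3): [-0.0667 0.2724 -0.9599; -0.7695 -0.6264 -0.1243; -0.6351 0.7304 0.2514]
after S4 (compose_so3): [0.1551 0.8543 0.4961; 0.1761 0.4702 -0.8648; -0.9721 0.2215 -0.0775]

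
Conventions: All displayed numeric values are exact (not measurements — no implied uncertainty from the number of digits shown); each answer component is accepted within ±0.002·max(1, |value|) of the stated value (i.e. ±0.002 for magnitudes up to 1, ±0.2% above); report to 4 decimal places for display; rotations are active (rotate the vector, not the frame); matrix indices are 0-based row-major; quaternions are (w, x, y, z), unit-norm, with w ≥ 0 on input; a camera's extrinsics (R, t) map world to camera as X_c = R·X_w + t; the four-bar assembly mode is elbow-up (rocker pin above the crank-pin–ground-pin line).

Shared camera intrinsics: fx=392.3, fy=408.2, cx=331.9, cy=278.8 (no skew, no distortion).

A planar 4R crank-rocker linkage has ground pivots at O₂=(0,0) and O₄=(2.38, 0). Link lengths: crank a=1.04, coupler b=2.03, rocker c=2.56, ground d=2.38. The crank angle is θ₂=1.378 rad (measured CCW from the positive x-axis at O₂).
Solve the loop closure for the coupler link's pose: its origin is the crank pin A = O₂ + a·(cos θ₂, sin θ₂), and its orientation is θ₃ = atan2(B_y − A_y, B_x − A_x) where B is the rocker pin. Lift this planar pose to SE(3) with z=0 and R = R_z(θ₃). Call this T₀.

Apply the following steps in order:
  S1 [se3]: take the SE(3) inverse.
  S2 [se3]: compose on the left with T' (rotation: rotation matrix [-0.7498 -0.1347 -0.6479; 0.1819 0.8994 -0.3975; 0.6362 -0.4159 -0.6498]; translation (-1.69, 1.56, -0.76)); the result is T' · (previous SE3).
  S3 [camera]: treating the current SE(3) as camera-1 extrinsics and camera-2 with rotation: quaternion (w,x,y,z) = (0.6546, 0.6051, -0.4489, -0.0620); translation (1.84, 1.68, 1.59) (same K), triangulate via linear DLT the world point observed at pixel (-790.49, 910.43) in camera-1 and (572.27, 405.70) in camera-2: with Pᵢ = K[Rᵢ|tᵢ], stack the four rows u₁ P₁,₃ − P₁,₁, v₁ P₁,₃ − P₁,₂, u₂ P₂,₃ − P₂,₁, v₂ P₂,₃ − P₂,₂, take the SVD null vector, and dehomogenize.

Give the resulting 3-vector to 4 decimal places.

source (fourbar_fk): coupler pose = R=[0.7098 -0.7044 0.0000; 0.7044 0.7098 0.0000; 0.0000 0.0000 1.0000], t=(0.1993, 1.0207, 0.0000)
after S1 (invert_se3): R=[0.7098 0.7044 0.0000; -0.7044 0.7098 0.0000; 0.0000 0.0000 1.0000], t=(-0.8605, -0.5841, 0.0000)
after S2 (compose_se3): R=[-0.4373 -0.6238 -0.6479; -0.5044 0.7665 -0.3975; 0.7445 0.1530 -0.6498], t=(-0.9662, 0.8781, -1.0645)
after S3 (triangulate): (1.8978, 1.6758, -0.4431)

result = (1.8978, 1.6758, -0.4431)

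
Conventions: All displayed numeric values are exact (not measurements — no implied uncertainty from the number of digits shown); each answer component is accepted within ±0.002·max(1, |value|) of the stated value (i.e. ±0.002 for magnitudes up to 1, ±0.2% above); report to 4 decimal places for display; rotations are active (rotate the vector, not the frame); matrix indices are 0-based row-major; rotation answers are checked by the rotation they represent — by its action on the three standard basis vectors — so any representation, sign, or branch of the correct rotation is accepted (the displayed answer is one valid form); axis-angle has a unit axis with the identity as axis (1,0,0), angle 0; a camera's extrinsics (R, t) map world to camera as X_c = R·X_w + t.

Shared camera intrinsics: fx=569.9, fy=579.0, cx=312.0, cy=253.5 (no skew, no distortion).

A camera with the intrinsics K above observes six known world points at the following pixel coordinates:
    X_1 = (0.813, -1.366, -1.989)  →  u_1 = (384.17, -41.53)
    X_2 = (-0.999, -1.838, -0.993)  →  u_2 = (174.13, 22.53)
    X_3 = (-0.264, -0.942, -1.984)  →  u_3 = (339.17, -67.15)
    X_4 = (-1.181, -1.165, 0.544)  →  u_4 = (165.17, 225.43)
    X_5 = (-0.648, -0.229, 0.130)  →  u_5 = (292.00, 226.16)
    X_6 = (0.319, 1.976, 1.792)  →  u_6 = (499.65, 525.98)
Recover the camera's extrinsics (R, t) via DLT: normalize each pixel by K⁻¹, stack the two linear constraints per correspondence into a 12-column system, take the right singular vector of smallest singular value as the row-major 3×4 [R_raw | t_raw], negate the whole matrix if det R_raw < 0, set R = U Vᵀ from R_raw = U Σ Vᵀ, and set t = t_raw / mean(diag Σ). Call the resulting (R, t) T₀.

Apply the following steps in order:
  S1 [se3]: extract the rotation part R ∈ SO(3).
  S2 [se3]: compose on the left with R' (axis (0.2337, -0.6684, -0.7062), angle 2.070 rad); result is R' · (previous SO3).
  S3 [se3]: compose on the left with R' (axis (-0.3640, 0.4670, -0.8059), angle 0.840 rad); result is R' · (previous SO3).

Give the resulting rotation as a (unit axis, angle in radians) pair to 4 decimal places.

rotation (axis_angle) = ((0.4111, 0.3328, 0.8487), 2.9347)

source (pnp_recover): camera pose = R=[0.7005 0.6603 -0.2708; -0.1053 0.4710 0.8758; 0.7059 -0.5850 0.3994], t=(0.4800, -0.2900, 4.8400)
after S1 (rot_of_se3): [0.7005 0.6603 -0.2708; -0.1053 0.4710 0.8758; 0.7059 -0.5850 0.3994]
after S2 (compose_so3): [-0.9062 0.4064 0.1166; -0.2674 -0.7645 0.5865; 0.3275 0.5003 0.8015]
after S3 (compose_so3): [-0.6443 0.0964 0.7587; 0.4450 -0.7596 0.4744; 0.6220 0.6432 0.4465]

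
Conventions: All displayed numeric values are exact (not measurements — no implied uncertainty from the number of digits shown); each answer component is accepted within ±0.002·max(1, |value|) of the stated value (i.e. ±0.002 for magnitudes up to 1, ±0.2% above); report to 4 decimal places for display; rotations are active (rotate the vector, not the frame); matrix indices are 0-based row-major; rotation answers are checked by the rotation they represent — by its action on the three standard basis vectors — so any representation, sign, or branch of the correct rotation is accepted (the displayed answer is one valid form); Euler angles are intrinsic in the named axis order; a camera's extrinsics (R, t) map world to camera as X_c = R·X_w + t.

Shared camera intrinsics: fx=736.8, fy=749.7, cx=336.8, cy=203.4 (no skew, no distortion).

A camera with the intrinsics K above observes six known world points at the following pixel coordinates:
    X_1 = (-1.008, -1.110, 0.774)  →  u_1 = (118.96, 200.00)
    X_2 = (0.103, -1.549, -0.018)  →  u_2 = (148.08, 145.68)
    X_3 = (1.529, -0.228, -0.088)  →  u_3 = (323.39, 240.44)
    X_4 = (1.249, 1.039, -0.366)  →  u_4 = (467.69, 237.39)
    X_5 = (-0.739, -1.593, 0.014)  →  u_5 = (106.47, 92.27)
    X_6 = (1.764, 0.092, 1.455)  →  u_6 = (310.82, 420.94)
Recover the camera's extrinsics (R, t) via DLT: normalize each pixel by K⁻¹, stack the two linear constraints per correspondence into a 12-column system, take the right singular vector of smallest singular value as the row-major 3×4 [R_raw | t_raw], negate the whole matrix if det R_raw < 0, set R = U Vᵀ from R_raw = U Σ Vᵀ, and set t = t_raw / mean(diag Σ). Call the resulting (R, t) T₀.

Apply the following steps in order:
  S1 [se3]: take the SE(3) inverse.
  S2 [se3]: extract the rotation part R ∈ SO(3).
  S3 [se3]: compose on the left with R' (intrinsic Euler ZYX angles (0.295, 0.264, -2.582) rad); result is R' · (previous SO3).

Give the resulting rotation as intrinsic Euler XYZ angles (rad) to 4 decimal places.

source (pnp_recover): camera pose = R=[0.0263 0.9621 -0.2714; 0.3625 0.2439 0.8995; 0.9316 -0.1221 -0.3423], t=(0.0302, -0.0799, 5.3795)
after S1 (invert_se3): R=[0.0263 0.3625 0.9316; 0.9621 0.2439 -0.1221; -0.2714 0.8995 -0.3423], t=(-4.9834, 0.6471, 1.9217)
after S2 (rot_of_se3): [0.0263 0.3625 0.9316; 0.9621 0.2439 -0.1221; -0.2714 0.8995 -0.3423]
after S3 (compose_so3): [0.2332 0.0334 0.9719; -0.9319 0.2932 0.2135; -0.2778 -0.9555 0.0995]

rotation (euler_xyz) = (-1.1346, 1.3330, -0.1424)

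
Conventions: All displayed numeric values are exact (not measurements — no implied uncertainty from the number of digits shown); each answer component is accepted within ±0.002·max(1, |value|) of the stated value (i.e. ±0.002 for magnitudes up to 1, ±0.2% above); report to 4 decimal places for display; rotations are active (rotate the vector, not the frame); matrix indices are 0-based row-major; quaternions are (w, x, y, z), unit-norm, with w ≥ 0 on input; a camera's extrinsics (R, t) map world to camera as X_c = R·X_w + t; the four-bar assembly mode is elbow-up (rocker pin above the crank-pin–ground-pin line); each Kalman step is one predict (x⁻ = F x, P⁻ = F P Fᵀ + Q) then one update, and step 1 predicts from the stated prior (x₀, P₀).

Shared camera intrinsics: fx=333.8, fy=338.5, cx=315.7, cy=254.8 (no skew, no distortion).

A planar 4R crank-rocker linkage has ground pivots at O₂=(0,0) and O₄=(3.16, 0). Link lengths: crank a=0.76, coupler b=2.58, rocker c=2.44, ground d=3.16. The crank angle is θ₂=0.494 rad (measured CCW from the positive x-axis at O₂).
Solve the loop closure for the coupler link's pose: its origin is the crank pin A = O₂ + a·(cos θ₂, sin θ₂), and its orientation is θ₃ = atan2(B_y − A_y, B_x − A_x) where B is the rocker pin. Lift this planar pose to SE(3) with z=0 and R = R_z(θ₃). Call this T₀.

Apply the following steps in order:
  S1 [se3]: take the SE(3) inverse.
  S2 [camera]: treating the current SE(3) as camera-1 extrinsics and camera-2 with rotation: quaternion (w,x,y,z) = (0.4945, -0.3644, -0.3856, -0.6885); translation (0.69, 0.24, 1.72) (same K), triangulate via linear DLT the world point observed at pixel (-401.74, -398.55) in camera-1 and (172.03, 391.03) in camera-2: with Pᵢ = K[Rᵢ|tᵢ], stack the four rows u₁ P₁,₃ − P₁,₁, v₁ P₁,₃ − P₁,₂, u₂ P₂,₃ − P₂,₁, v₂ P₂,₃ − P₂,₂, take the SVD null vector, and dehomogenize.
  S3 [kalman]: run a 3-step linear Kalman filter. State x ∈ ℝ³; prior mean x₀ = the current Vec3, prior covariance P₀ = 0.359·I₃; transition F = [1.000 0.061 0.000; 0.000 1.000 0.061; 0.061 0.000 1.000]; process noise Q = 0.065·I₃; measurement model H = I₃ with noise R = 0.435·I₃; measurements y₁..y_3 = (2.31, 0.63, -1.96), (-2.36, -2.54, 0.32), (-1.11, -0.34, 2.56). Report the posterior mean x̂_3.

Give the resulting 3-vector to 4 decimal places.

source (fourbar_fk): coupler pose = R=[0.6566 -0.7542 0.0000; 0.7542 0.6566 0.0000; 0.0000 0.0000 1.0000], t=(0.6691, 0.3604, 0.0000)
after S1 (invert_se3): R=[0.6566 0.7542 0.0000; -0.7542 0.6566 -0.0000; 0.0000 0.0000 1.0000], t=(-0.7112, 0.2681, 0.0000)
after S2 (triangulate): (0.7006, -1.6835, 0.7076)
after S3 (kf_track): (-0.4388, -0.9963, 0.7445)

result = (-0.4388, -0.9963, 0.7445)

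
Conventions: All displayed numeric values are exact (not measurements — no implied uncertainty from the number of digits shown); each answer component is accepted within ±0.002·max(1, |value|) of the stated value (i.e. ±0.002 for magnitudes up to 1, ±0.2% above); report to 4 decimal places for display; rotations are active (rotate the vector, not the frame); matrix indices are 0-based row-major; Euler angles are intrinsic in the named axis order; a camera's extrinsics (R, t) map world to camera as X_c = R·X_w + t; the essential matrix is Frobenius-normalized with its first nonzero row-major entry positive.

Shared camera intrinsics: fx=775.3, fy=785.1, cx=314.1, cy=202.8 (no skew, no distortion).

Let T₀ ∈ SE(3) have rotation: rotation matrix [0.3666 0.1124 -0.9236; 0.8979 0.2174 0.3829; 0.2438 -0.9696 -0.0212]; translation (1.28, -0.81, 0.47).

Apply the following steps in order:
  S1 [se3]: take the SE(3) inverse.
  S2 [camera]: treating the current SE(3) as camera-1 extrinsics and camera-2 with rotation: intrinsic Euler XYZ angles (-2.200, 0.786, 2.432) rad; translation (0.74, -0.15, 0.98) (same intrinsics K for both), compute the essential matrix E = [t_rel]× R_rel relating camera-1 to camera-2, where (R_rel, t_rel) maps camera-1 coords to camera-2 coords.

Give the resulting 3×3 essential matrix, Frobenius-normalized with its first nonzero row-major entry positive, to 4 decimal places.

after S1 (invert_se3): R=[0.3666 0.8979 0.2438; 0.1124 0.2174 -0.9696; -0.9236 0.3829 -0.0212], t=(0.1434, 0.4879, 1.5022)
after S2 (essential): [0.3718 -0.2626 -0.1962; 0.2180 0.1280 -0.5782; 0.3110 -0.4567 0.2254]

matrix = [0.3718 -0.2626 -0.1962; 0.2180 0.1280 -0.5782; 0.3110 -0.4567 0.2254]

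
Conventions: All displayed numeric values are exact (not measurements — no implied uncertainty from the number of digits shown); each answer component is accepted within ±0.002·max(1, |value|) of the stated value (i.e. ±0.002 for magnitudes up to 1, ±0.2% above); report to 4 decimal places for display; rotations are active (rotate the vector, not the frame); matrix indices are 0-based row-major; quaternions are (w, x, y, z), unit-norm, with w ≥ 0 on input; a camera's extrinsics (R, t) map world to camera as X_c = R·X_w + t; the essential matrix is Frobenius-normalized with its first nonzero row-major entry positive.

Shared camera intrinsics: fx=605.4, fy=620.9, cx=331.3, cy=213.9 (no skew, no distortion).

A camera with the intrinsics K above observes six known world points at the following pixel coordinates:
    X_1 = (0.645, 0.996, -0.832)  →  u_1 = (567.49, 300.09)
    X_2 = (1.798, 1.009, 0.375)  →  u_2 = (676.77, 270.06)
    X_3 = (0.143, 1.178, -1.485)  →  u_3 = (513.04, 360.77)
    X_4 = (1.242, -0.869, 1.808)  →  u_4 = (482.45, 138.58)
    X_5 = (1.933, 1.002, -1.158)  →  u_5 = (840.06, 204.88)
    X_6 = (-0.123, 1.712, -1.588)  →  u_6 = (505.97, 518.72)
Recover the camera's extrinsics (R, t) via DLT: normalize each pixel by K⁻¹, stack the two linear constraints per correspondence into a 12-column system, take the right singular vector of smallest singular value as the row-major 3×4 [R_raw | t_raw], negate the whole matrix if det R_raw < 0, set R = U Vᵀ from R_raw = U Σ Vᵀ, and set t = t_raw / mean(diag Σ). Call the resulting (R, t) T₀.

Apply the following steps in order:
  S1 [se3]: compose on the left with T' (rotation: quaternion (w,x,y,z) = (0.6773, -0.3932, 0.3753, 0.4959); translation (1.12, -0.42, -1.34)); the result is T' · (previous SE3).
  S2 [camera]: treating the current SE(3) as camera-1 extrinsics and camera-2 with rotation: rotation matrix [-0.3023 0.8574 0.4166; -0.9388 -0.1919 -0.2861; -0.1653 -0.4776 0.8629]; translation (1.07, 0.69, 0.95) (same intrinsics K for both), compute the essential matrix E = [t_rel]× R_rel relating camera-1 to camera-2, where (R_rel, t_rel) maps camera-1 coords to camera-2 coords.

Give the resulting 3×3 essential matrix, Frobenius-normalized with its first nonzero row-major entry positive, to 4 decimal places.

matrix = [0.0028 0.2033 0.6348; 0.3104 -0.3213 -0.0988; 0.4286 -0.3195 0.2461]

source (pnp_recover): camera pose = R=[0.9450 0.3060 0.1155; -0.3260 0.9105 0.2546; -0.0273 -0.2782 0.9601], t=(0.4601, -0.0300, 4.3703)
after S1 (compose_se3): R=[0.5260 -0.8438 -0.1063; 0.2663 0.0448 0.9628; -0.8077 -0.5348 0.2483], t=(1.7707, 3.7013, 0.0396)
after S2 (essential): [0.0028 0.2033 0.6348; 0.3104 -0.3213 -0.0988; 0.4286 -0.3195 0.2461]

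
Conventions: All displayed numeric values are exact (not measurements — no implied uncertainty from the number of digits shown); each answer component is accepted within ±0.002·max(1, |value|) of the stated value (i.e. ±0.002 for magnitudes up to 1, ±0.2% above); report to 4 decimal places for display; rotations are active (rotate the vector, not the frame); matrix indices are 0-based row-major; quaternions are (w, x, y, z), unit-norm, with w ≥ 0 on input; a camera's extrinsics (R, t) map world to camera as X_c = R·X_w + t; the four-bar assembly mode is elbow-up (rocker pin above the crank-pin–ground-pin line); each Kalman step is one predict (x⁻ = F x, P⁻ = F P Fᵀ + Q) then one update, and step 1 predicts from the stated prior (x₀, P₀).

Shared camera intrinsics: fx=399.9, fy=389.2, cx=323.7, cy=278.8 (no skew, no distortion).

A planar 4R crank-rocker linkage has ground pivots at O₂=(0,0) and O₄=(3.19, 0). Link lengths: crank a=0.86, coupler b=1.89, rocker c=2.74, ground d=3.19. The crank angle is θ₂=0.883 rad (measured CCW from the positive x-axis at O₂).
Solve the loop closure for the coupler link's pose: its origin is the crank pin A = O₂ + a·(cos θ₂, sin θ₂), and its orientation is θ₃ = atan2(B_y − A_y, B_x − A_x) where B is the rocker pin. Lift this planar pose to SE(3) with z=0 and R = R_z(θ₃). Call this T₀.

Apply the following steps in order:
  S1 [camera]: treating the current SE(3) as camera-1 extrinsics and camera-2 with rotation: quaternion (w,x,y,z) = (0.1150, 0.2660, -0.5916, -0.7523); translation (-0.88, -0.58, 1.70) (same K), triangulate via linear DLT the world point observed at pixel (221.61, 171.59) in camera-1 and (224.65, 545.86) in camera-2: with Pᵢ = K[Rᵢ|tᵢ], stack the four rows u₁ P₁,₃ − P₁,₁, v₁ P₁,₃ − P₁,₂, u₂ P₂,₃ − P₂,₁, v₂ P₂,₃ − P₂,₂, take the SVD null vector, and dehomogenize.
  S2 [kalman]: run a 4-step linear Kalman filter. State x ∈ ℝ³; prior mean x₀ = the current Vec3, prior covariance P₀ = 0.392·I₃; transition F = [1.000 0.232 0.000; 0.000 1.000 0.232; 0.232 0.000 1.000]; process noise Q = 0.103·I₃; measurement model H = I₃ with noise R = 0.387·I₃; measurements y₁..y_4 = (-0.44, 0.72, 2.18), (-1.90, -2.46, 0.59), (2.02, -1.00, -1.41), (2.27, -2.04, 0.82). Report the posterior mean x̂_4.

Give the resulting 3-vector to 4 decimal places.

source (fourbar_fk): coupler pose = R=[0.5584 -0.8296 0.0000; 0.8296 0.5584 0.0000; 0.0000 0.0000 1.0000], t=(0.5460, 0.6645, 0.0000)
after S1 (triangulate): (-1.5979, 0.1978, 1.9991)
after S2 (kf_track): (0.7192, -0.9992, 0.3237)

result = (0.7192, -0.9992, 0.3237)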